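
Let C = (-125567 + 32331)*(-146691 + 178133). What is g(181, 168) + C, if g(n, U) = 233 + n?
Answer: -2931525898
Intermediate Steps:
C = -2931526312 (C = -93236*31442 = -2931526312)
g(181, 168) + C = (233 + 181) - 2931526312 = 414 - 2931526312 = -2931525898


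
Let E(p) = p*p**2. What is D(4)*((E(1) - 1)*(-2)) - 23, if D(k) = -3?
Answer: -23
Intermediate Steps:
E(p) = p**3
D(4)*((E(1) - 1)*(-2)) - 23 = -3*(1**3 - 1)*(-2) - 23 = -3*(1 - 1)*(-2) - 23 = -0*(-2) - 23 = -3*0 - 23 = 0 - 23 = -23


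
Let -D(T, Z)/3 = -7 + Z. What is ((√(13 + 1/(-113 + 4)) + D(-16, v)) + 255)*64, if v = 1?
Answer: 17472 + 128*√38586/109 ≈ 17703.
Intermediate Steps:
D(T, Z) = 21 - 3*Z (D(T, Z) = -3*(-7 + Z) = 21 - 3*Z)
((√(13 + 1/(-113 + 4)) + D(-16, v)) + 255)*64 = ((√(13 + 1/(-113 + 4)) + (21 - 3*1)) + 255)*64 = ((√(13 + 1/(-109)) + (21 - 3)) + 255)*64 = ((√(13 - 1/109) + 18) + 255)*64 = ((√(1416/109) + 18) + 255)*64 = ((2*√38586/109 + 18) + 255)*64 = ((18 + 2*√38586/109) + 255)*64 = (273 + 2*√38586/109)*64 = 17472 + 128*√38586/109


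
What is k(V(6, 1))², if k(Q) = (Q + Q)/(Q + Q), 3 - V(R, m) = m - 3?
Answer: 1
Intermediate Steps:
V(R, m) = 6 - m (V(R, m) = 3 - (m - 3) = 3 - (-3 + m) = 3 + (3 - m) = 6 - m)
k(Q) = 1 (k(Q) = (2*Q)/((2*Q)) = (2*Q)*(1/(2*Q)) = 1)
k(V(6, 1))² = 1² = 1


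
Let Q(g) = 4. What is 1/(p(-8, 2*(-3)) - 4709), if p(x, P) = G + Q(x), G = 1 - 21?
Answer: -1/4725 ≈ -0.00021164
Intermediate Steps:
G = -20
p(x, P) = -16 (p(x, P) = -20 + 4 = -16)
1/(p(-8, 2*(-3)) - 4709) = 1/(-16 - 4709) = 1/(-4725) = -1/4725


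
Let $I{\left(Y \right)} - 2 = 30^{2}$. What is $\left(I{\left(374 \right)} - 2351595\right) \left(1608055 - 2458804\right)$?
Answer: $1999849719057$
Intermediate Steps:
$I{\left(Y \right)} = 902$ ($I{\left(Y \right)} = 2 + 30^{2} = 2 + 900 = 902$)
$\left(I{\left(374 \right)} - 2351595\right) \left(1608055 - 2458804\right) = \left(902 - 2351595\right) \left(1608055 - 2458804\right) = \left(-2350693\right) \left(-850749\right) = 1999849719057$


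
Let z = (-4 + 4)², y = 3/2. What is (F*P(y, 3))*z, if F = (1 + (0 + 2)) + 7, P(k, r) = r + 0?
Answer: 0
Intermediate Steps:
y = 3/2 (y = 3*(½) = 3/2 ≈ 1.5000)
P(k, r) = r
F = 10 (F = (1 + 2) + 7 = 3 + 7 = 10)
z = 0 (z = 0² = 0)
(F*P(y, 3))*z = (10*3)*0 = 30*0 = 0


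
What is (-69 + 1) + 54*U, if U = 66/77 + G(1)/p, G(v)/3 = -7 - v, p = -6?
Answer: 1360/7 ≈ 194.29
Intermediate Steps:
G(v) = -21 - 3*v (G(v) = 3*(-7 - v) = -21 - 3*v)
U = 34/7 (U = 66/77 + (-21 - 3*1)/(-6) = 66*(1/77) + (-21 - 3)*(-1/6) = 6/7 - 24*(-1/6) = 6/7 + 4 = 34/7 ≈ 4.8571)
(-69 + 1) + 54*U = (-69 + 1) + 54*(34/7) = -68 + 1836/7 = 1360/7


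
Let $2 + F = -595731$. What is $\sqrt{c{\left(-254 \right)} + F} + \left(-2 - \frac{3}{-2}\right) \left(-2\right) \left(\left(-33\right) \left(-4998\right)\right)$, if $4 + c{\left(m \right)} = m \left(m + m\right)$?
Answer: $164934 + i \sqrt{466705} \approx 1.6493 \cdot 10^{5} + 683.16 i$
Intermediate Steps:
$F = -595733$ ($F = -2 - 595731 = -595733$)
$c{\left(m \right)} = -4 + 2 m^{2}$ ($c{\left(m \right)} = -4 + m \left(m + m\right) = -4 + m 2 m = -4 + 2 m^{2}$)
$\sqrt{c{\left(-254 \right)} + F} + \left(-2 - \frac{3}{-2}\right) \left(-2\right) \left(\left(-33\right) \left(-4998\right)\right) = \sqrt{\left(-4 + 2 \left(-254\right)^{2}\right) - 595733} + \left(-2 - \frac{3}{-2}\right) \left(-2\right) \left(\left(-33\right) \left(-4998\right)\right) = \sqrt{\left(-4 + 2 \cdot 64516\right) - 595733} + \left(-2 - - \frac{3}{2}\right) \left(-2\right) 164934 = \sqrt{\left(-4 + 129032\right) - 595733} + \left(-2 + \frac{3}{2}\right) \left(-2\right) 164934 = \sqrt{129028 - 595733} + \left(- \frac{1}{2}\right) \left(-2\right) 164934 = \sqrt{-466705} + 1 \cdot 164934 = i \sqrt{466705} + 164934 = 164934 + i \sqrt{466705}$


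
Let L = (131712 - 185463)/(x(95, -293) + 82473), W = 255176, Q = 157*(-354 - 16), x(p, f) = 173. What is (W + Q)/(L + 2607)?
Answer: 16288369556/215404371 ≈ 75.618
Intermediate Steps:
Q = -58090 (Q = 157*(-370) = -58090)
L = -53751/82646 (L = (131712 - 185463)/(173 + 82473) = -53751/82646 ≈ -0.65038)
(W + Q)/(L + 2607) = (255176 - 58090)/(-53751/82646 + 2607) = 197086/(215404371/82646) = 197086*(82646/215404371) = 16288369556/215404371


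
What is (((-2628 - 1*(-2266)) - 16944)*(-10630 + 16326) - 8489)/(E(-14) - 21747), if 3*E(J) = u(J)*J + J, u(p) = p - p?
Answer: 140499/31 ≈ 4532.2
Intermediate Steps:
u(p) = 0
E(J) = J/3 (E(J) = (0*J + J)/3 = (0 + J)/3 = J/3)
(((-2628 - 1*(-2266)) - 16944)*(-10630 + 16326) - 8489)/(E(-14) - 21747) = (((-2628 - 1*(-2266)) - 16944)*(-10630 + 16326) - 8489)/((1/3)*(-14) - 21747) = (((-2628 + 2266) - 16944)*5696 - 8489)/(-14/3 - 21747) = ((-362 - 16944)*5696 - 8489)/(-65255/3) = (-17306*5696 - 8489)*(-3/65255) = (-98574976 - 8489)*(-3/65255) = -98583465*(-3/65255) = 140499/31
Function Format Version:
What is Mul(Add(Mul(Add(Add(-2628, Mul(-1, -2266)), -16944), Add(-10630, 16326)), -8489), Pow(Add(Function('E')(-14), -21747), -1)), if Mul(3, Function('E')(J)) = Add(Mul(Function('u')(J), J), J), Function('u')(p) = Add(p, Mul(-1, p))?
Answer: Rational(140499, 31) ≈ 4532.2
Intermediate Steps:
Function('u')(p) = 0
Function('E')(J) = Mul(Rational(1, 3), J) (Function('E')(J) = Mul(Rational(1, 3), Add(Mul(0, J), J)) = Mul(Rational(1, 3), Add(0, J)) = Mul(Rational(1, 3), J))
Mul(Add(Mul(Add(Add(-2628, Mul(-1, -2266)), -16944), Add(-10630, 16326)), -8489), Pow(Add(Function('E')(-14), -21747), -1)) = Mul(Add(Mul(Add(Add(-2628, Mul(-1, -2266)), -16944), Add(-10630, 16326)), -8489), Pow(Add(Mul(Rational(1, 3), -14), -21747), -1)) = Mul(Add(Mul(Add(Add(-2628, 2266), -16944), 5696), -8489), Pow(Add(Rational(-14, 3), -21747), -1)) = Mul(Add(Mul(Add(-362, -16944), 5696), -8489), Pow(Rational(-65255, 3), -1)) = Mul(Add(Mul(-17306, 5696), -8489), Rational(-3, 65255)) = Mul(Add(-98574976, -8489), Rational(-3, 65255)) = Mul(-98583465, Rational(-3, 65255)) = Rational(140499, 31)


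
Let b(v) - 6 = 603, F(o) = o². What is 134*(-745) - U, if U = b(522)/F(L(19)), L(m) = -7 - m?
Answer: -67485689/676 ≈ -99831.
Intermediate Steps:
b(v) = 609 (b(v) = 6 + 603 = 609)
U = 609/676 (U = 609/((-7 - 1*19)²) = 609/((-7 - 19)²) = 609/((-26)²) = 609/676 ≈ 0.90089)
134*(-745) - U = 134*(-745) - 1*609/676 = -99830 - 609/676 = -67485689/676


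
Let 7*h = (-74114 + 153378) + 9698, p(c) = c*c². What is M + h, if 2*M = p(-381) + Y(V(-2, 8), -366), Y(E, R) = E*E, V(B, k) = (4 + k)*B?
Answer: -386962431/14 ≈ -2.7640e+7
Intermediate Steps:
p(c) = c³
V(B, k) = B*(4 + k)
Y(E, R) = E²
M = -55305765/2 (M = ((-381)³ + (-2*(4 + 8))²)/2 = (-55306341 + (-2*12)²)/2 = (-55306341 + (-24)²)/2 = (-55306341 + 576)/2 = (½)*(-55305765) = -55305765/2 ≈ -2.7653e+7)
h = 88962/7 (h = ((-74114 + 153378) + 9698)/7 = (79264 + 9698)/7 = (⅐)*88962 = 88962/7 ≈ 12709.)
M + h = -55305765/2 + 88962/7 = -386962431/14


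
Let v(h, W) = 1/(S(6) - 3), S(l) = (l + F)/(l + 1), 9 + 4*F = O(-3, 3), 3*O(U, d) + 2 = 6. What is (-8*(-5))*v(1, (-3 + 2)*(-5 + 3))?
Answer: -480/29 ≈ -16.552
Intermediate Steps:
O(U, d) = 4/3 (O(U, d) = -⅔ + (⅓)*6 = -⅔ + 2 = 4/3)
F = -23/12 (F = -9/4 + (¼)*(4/3) = -9/4 + ⅓ = -23/12 ≈ -1.9167)
S(l) = (-23/12 + l)/(1 + l) (S(l) = (l - 23/12)/(l + 1) = (-23/12 + l)/(1 + l))
v(h, W) = -12/29 (v(h, W) = 1/((-23/12 + 6)/(1 + 6) - 3) = 1/((49/12)/7 - 3) = 1/((⅐)*(49/12) - 3) = 1/(7/12 - 3) = 1/(-29/12) = -12/29)
(-8*(-5))*v(1, (-3 + 2)*(-5 + 3)) = -8*(-5)*(-12/29) = 40*(-12/29) = -480/29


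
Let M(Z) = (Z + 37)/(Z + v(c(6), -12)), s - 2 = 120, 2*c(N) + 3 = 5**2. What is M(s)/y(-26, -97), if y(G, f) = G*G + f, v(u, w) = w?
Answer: 53/21230 ≈ 0.0024965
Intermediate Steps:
c(N) = 11 (c(N) = -3/2 + (1/2)*5**2 = -3/2 + (1/2)*25 = -3/2 + 25/2 = 11)
y(G, f) = f + G**2 (y(G, f) = G**2 + f = f + G**2)
s = 122 (s = 2 + 120 = 122)
M(Z) = (37 + Z)/(-12 + Z) (M(Z) = (Z + 37)/(Z - 12) = (37 + Z)/(-12 + Z))
M(s)/y(-26, -97) = ((37 + 122)/(-12 + 122))/(-97 + (-26)**2) = (159/110)/(-97 + 676) = ((1/110)*159)/579 = (159/110)*(1/579) = 53/21230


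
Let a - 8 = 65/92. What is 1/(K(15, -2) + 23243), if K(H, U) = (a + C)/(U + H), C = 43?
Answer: 1196/27803385 ≈ 4.3016e-5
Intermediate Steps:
a = 801/92 (a = 8 + 65/92 = 801/92 ≈ 8.7065)
K(H, U) = 4757/(92*(H + U)) (K(H, U) = (801/92 + 43)/(U + H) = 4757/(92*(H + U)))
1/(K(15, -2) + 23243) = 1/(4757/(92*(15 - 2)) + 23243) = 1/((4757/92)/13 + 23243) = 1/((4757/92)*(1/13) + 23243) = 1/(4757/1196 + 23243) = 1/(27803385/1196) = 1196/27803385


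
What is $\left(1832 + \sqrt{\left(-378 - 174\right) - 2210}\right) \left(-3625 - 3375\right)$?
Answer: $-12824000 - 7000 i \sqrt{2762} \approx -1.2824 \cdot 10^{7} - 3.6788 \cdot 10^{5} i$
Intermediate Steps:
$\left(1832 + \sqrt{\left(-378 - 174\right) - 2210}\right) \left(-3625 - 3375\right) = \left(1832 + \sqrt{\left(-378 - 174\right) - 2210}\right) \left(-7000\right) = \left(1832 + \sqrt{-552 - 2210}\right) \left(-7000\right) = \left(1832 + \sqrt{-2762}\right) \left(-7000\right) = \left(1832 + i \sqrt{2762}\right) \left(-7000\right) = -12824000 - 7000 i \sqrt{2762}$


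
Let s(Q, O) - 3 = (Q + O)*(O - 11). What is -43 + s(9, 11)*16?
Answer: 5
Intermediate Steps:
s(Q, O) = 3 + (-11 + O)*(O + Q) (s(Q, O) = 3 + (Q + O)*(O - 11) = 3 + (O + Q)*(-11 + O) = 3 + (-11 + O)*(O + Q))
-43 + s(9, 11)*16 = -43 + (3 + 11² - 11*11 - 11*9 + 11*9)*16 = -43 + (3 + 121 - 121 - 99 + 99)*16 = -43 + 3*16 = -43 + 48 = 5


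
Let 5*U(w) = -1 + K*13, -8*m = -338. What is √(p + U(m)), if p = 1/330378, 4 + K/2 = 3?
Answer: I*√14735190829890/1651890 ≈ 2.3238*I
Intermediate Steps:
m = 169/4 (m = -⅛*(-338) = 169/4 ≈ 42.250)
K = -2 (K = -8 + 2*3 = -8 + 6 = -2)
U(w) = -27/5 (U(w) = (-1 - 2*13)/5 = (-1 - 26)/5 = (⅕)*(-27) = -27/5)
p = 1/330378 ≈ 3.0268e-6
√(p + U(m)) = √(1/330378 - 27/5) = √(-8920201/1651890) = I*√14735190829890/1651890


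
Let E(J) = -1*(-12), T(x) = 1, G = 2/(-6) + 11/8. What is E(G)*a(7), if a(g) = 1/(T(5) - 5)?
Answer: -3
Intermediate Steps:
G = 25/24 (G = 2*(-1/6) + 11*(1/8) = -1/3 + 11/8 = 25/24 ≈ 1.0417)
E(J) = 12
a(g) = -1/4 (a(g) = 1/(1 - 5) = 1/(-4) = -1/4)
E(G)*a(7) = 12*(-1/4) = -3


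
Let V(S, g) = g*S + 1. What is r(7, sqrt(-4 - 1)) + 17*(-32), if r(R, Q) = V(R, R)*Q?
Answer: -544 + 50*I*sqrt(5) ≈ -544.0 + 111.8*I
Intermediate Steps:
V(S, g) = 1 + S*g (V(S, g) = S*g + 1 = 1 + S*g)
r(R, Q) = Q*(1 + R**2) (r(R, Q) = (1 + R*R)*Q = (1 + R**2)*Q = Q*(1 + R**2))
r(7, sqrt(-4 - 1)) + 17*(-32) = sqrt(-4 - 1)*(1 + 7**2) + 17*(-32) = sqrt(-5)*(1 + 49) - 544 = (I*sqrt(5))*50 - 544 = 50*I*sqrt(5) - 544 = -544 + 50*I*sqrt(5)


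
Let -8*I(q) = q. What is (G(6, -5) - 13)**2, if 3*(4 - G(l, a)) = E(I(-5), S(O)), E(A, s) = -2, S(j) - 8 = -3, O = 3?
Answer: 625/9 ≈ 69.444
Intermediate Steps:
I(q) = -q/8
S(j) = 5 (S(j) = 8 - 3 = 5)
G(l, a) = 14/3 (G(l, a) = 4 - 1/3*(-2) = 4 + 2/3 = 14/3)
(G(6, -5) - 13)**2 = (14/3 - 13)**2 = (-25/3)**2 = 625/9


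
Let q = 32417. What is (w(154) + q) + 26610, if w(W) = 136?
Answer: 59163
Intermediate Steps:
(w(154) + q) + 26610 = (136 + 32417) + 26610 = 32553 + 26610 = 59163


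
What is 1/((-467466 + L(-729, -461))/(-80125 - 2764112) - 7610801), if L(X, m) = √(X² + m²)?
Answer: -61568974600995843927/468589203343034040526705679 + 2844237*√743962/468589203343034040526705679 ≈ -1.3139e-7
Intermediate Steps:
1/((-467466 + L(-729, -461))/(-80125 - 2764112) - 7610801) = 1/((-467466 + √((-729)² + (-461)²))/(-80125 - 2764112) - 7610801) = 1/((-467466 + √(531441 + 212521))/(-2844237) - 7610801) = 1/((-467466 + √743962)*(-1/2844237) - 7610801) = 1/((155822/948079 - √743962/2844237) - 7610801) = 1/(-7215640445457/948079 - √743962/2844237)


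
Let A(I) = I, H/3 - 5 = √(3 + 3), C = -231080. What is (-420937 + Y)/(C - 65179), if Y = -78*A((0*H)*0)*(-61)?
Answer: 24761/17427 ≈ 1.4208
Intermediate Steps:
H = 15 + 3*√6 (H = 15 + 3*√(3 + 3) = 15 + 3*√6 ≈ 22.348)
Y = 0 (Y = -78*0*(15 + 3*√6)*0*(-61) = -0*0*(-61) = -78*0*(-61) = 0*(-61) = 0)
(-420937 + Y)/(C - 65179) = (-420937 + 0)/(-231080 - 65179) = -420937/(-296259) = -420937*(-1/296259) = 24761/17427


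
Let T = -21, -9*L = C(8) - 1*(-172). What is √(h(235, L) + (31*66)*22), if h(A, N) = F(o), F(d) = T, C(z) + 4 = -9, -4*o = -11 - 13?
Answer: 3*√4999 ≈ 212.11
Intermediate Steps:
o = 6 (o = -(-11 - 13)/4 = -¼*(-24) = 6)
C(z) = -13 (C(z) = -4 - 9 = -13)
L = -53/3 (L = -(-13 - 1*(-172))/9 = -(-13 + 172)/9 = -⅑*159 = -53/3 ≈ -17.667)
F(d) = -21
h(A, N) = -21
√(h(235, L) + (31*66)*22) = √(-21 + (31*66)*22) = √(-21 + 2046*22) = √(-21 + 45012) = √44991 = 3*√4999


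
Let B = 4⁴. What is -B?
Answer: -256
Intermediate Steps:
B = 256
-B = -1*256 = -256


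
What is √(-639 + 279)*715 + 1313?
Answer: 1313 + 4290*I*√10 ≈ 1313.0 + 13566.0*I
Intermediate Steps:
√(-639 + 279)*715 + 1313 = √(-360)*715 + 1313 = (6*I*√10)*715 + 1313 = 4290*I*√10 + 1313 = 1313 + 4290*I*√10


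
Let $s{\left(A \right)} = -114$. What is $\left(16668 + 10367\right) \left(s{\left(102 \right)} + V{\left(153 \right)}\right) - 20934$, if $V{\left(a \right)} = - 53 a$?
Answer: $-222329739$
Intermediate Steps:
$\left(16668 + 10367\right) \left(s{\left(102 \right)} + V{\left(153 \right)}\right) - 20934 = \left(16668 + 10367\right) \left(-114 - 8109\right) - 20934 = 27035 \left(-114 - 8109\right) - 20934 = 27035 \left(-8223\right) - 20934 = -222308805 - 20934 = -222329739$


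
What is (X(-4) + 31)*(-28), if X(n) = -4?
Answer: -756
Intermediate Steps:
(X(-4) + 31)*(-28) = (-4 + 31)*(-28) = 27*(-28) = -756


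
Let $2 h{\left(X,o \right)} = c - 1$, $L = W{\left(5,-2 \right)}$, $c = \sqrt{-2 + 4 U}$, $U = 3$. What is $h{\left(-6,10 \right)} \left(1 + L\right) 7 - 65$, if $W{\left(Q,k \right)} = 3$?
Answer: $-79 + 14 \sqrt{10} \approx -34.728$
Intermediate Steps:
$c = \sqrt{10}$ ($c = \sqrt{-2 + 4 \cdot 3} = \sqrt{-2 + 12} = \sqrt{10} \approx 3.1623$)
$L = 3$
$h{\left(X,o \right)} = - \frac{1}{2} + \frac{\sqrt{10}}{2}$ ($h{\left(X,o \right)} = \frac{\sqrt{10} - 1}{2} = \frac{-1 + \sqrt{10}}{2} = - \frac{1}{2} + \frac{\sqrt{10}}{2}$)
$h{\left(-6,10 \right)} \left(1 + L\right) 7 - 65 = \left(- \frac{1}{2} + \frac{\sqrt{10}}{2}\right) \left(1 + 3\right) 7 - 65 = \left(- \frac{1}{2} + \frac{\sqrt{10}}{2}\right) 4 \cdot 7 - 65 = \left(- \frac{1}{2} + \frac{\sqrt{10}}{2}\right) 28 - 65 = \left(-14 + 14 \sqrt{10}\right) - 65 = -79 + 14 \sqrt{10}$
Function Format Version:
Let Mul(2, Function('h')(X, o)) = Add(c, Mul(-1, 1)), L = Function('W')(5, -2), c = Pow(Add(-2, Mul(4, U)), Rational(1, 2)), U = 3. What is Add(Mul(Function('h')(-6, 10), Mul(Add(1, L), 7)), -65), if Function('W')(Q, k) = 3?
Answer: Add(-79, Mul(14, Pow(10, Rational(1, 2)))) ≈ -34.728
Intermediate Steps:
c = Pow(10, Rational(1, 2)) (c = Pow(Add(-2, Mul(4, 3)), Rational(1, 2)) = Pow(Add(-2, 12), Rational(1, 2)) = Pow(10, Rational(1, 2)) ≈ 3.1623)
L = 3
Function('h')(X, o) = Add(Rational(-1, 2), Mul(Rational(1, 2), Pow(10, Rational(1, 2)))) (Function('h')(X, o) = Mul(Rational(1, 2), Add(Pow(10, Rational(1, 2)), Mul(-1, 1))) = Mul(Rational(1, 2), Add(Pow(10, Rational(1, 2)), -1)) = Mul(Rational(1, 2), Add(-1, Pow(10, Rational(1, 2)))) = Add(Rational(-1, 2), Mul(Rational(1, 2), Pow(10, Rational(1, 2)))))
Add(Mul(Function('h')(-6, 10), Mul(Add(1, L), 7)), -65) = Add(Mul(Add(Rational(-1, 2), Mul(Rational(1, 2), Pow(10, Rational(1, 2)))), Mul(Add(1, 3), 7)), -65) = Add(Mul(Add(Rational(-1, 2), Mul(Rational(1, 2), Pow(10, Rational(1, 2)))), Mul(4, 7)), -65) = Add(Mul(Add(Rational(-1, 2), Mul(Rational(1, 2), Pow(10, Rational(1, 2)))), 28), -65) = Add(Add(-14, Mul(14, Pow(10, Rational(1, 2)))), -65) = Add(-79, Mul(14, Pow(10, Rational(1, 2))))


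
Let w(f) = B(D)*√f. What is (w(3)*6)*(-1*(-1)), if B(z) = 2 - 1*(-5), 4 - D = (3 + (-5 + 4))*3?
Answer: 42*√3 ≈ 72.746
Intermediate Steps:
D = -2 (D = 4 - (3 + (-5 + 4))*3 = 4 - (3 - 1)*3 = 4 - 2*3 = 4 - 1*6 = 4 - 6 = -2)
B(z) = 7 (B(z) = 2 + 5 = 7)
w(f) = 7*√f
(w(3)*6)*(-1*(-1)) = ((7*√3)*6)*(-1*(-1)) = (42*√3)*1 = 42*√3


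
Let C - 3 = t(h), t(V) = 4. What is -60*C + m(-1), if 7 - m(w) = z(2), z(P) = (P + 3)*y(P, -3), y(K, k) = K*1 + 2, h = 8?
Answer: -433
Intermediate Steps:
y(K, k) = 2 + K (y(K, k) = K + 2 = 2 + K)
z(P) = (2 + P)*(3 + P) (z(P) = (P + 3)*(2 + P) = (3 + P)*(2 + P) = (2 + P)*(3 + P))
m(w) = -13 (m(w) = 7 - (2 + 2)*(3 + 2) = 7 - 4*5 = 7 - 1*20 = 7 - 20 = -13)
C = 7 (C = 3 + 4 = 7)
-60*C + m(-1) = -60*7 - 13 = -420 - 13 = -433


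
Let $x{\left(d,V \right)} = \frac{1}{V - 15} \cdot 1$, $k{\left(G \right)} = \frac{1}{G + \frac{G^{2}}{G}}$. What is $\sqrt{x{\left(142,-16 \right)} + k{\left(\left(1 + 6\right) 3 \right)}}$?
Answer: $\frac{i \sqrt{14322}}{1302} \approx 0.091916 i$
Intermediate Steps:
$k{\left(G \right)} = \frac{1}{2 G}$ ($k{\left(G \right)} = \frac{1}{G + G} = \frac{1}{2 G}$)
$x{\left(d,V \right)} = \frac{1}{-15 + V}$ ($x{\left(d,V \right)} = \frac{1}{-15 + V} 1 = \frac{1}{-15 + V}$)
$\sqrt{x{\left(142,-16 \right)} + k{\left(\left(1 + 6\right) 3 \right)}} = \sqrt{\frac{1}{-15 - 16} + \frac{1}{2 \left(1 + 6\right) 3}} = \sqrt{\frac{1}{-31} + \frac{1}{2 \cdot 7 \cdot 3}} = \sqrt{- \frac{1}{31} + \frac{1}{2 \cdot 21}} = \sqrt{- \frac{1}{31} + \frac{1}{2} \cdot \frac{1}{21}} = \sqrt{- \frac{1}{31} + \frac{1}{42}} = \sqrt{- \frac{11}{1302}} = \frac{i \sqrt{14322}}{1302}$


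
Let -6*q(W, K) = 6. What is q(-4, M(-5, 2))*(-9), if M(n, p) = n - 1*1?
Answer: 9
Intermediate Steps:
M(n, p) = -1 + n (M(n, p) = n - 1 = -1 + n)
q(W, K) = -1 (q(W, K) = -⅙*6 = -1)
q(-4, M(-5, 2))*(-9) = -1*(-9) = 9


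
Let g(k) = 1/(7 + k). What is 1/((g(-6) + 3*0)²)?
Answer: 1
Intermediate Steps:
1/((g(-6) + 3*0)²) = 1/((1/(7 - 6) + 3*0)²) = 1/((1/1 + 0)²) = 1/((1 + 0)²) = 1/(1²) = 1/1 = 1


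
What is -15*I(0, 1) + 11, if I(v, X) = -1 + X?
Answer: 11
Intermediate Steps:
-15*I(0, 1) + 11 = -15*(-1 + 1) + 11 = -15*0 + 11 = 0 + 11 = 11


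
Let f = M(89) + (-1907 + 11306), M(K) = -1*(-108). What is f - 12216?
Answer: -2709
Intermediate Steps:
M(K) = 108
f = 9507 (f = 108 + (-1907 + 11306) = 108 + 9399 = 9507)
f - 12216 = 9507 - 12216 = -2709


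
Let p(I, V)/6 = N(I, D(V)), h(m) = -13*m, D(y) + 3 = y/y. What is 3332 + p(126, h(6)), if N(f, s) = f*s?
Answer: 1820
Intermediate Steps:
D(y) = -2 (D(y) = -3 + y/y = -3 + 1 = -2)
p(I, V) = -12*I (p(I, V) = 6*(I*(-2)) = 6*(-2*I) = -12*I)
3332 + p(126, h(6)) = 3332 - 12*126 = 3332 - 1512 = 1820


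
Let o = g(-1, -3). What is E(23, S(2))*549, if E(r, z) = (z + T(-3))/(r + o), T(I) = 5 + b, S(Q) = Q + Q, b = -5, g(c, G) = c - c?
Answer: 2196/23 ≈ 95.478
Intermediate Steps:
g(c, G) = 0
o = 0
S(Q) = 2*Q
T(I) = 0 (T(I) = 5 - 5 = 0)
E(r, z) = z/r (E(r, z) = (z + 0)/(r + 0) = z/r)
E(23, S(2))*549 = ((2*2)/23)*549 = (4*(1/23))*549 = (4/23)*549 = 2196/23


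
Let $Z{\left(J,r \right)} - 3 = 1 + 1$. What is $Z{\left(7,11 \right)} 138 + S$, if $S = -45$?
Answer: $645$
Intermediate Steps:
$Z{\left(J,r \right)} = 5$ ($Z{\left(J,r \right)} = 3 + \left(1 + 1\right) = 3 + 2 = 5$)
$Z{\left(7,11 \right)} 138 + S = 5 \cdot 138 - 45 = 690 - 45 = 645$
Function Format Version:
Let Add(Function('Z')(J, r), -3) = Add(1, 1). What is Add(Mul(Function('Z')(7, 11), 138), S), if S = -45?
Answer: 645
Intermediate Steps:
Function('Z')(J, r) = 5 (Function('Z')(J, r) = Add(3, Add(1, 1)) = Add(3, 2) = 5)
Add(Mul(Function('Z')(7, 11), 138), S) = Add(Mul(5, 138), -45) = Add(690, -45) = 645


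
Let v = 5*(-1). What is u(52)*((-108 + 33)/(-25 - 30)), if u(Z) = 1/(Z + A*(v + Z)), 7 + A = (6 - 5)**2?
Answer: -3/506 ≈ -0.0059289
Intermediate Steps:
v = -5
A = -6 (A = -7 + (6 - 5)**2 = -7 + 1**2 = -7 + 1 = -6)
u(Z) = 1/(30 - 5*Z) (u(Z) = 1/(Z - 6*(-5 + Z)) = 1/(Z + (30 - 6*Z)) = 1/(30 - 5*Z))
u(52)*((-108 + 33)/(-25 - 30)) = (-1/(-30 + 5*52))*((-108 + 33)/(-25 - 30)) = (-1/(-30 + 260))*(-75/(-55)) = (-1/230)*(-75*(-1/55)) = -1*1/230*(15/11) = -1/230*15/11 = -3/506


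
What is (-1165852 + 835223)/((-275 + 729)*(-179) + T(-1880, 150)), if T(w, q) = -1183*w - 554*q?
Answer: -330629/2059674 ≈ -0.16052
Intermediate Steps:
(-1165852 + 835223)/((-275 + 729)*(-179) + T(-1880, 150)) = (-1165852 + 835223)/((-275 + 729)*(-179) + (-1183*(-1880) - 554*150)) = -330629/(454*(-179) + (2224040 - 83100)) = -330629/(-81266 + 2140940) = -330629/2059674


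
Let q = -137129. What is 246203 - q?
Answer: 383332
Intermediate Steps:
246203 - q = 246203 - 1*(-137129) = 246203 + 137129 = 383332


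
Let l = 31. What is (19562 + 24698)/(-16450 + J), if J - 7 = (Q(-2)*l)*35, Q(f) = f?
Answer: -44260/18613 ≈ -2.3779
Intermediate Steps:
J = -2163 (J = 7 - 2*31*35 = 7 - 62*35 = 7 - 2170 = -2163)
(19562 + 24698)/(-16450 + J) = (19562 + 24698)/(-16450 - 2163) = 44260/(-18613) = 44260*(-1/18613) = -44260/18613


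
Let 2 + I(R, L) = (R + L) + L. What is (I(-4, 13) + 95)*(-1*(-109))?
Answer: 12535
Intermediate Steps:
I(R, L) = -2 + R + 2*L (I(R, L) = -2 + ((R + L) + L) = -2 + ((L + R) + L) = -2 + (R + 2*L) = -2 + R + 2*L)
(I(-4, 13) + 95)*(-1*(-109)) = ((-2 - 4 + 2*13) + 95)*(-1*(-109)) = ((-2 - 4 + 26) + 95)*109 = (20 + 95)*109 = 115*109 = 12535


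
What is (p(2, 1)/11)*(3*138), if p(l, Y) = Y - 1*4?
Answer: -1242/11 ≈ -112.91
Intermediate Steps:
p(l, Y) = -4 + Y (p(l, Y) = Y - 4 = -4 + Y)
(p(2, 1)/11)*(3*138) = ((-4 + 1)/11)*(3*138) = -3*1/11*414 = -3/11*414 = -1242/11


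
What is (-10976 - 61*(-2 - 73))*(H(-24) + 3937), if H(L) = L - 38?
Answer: -24803875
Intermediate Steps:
H(L) = -38 + L
(-10976 - 61*(-2 - 73))*(H(-24) + 3937) = (-10976 - 61*(-2 - 73))*((-38 - 24) + 3937) = (-10976 - 61*(-75))*(-62 + 3937) = (-10976 + 4575)*3875 = -6401*3875 = -24803875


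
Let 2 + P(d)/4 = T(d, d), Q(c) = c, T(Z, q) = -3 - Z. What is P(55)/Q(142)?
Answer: -120/71 ≈ -1.6901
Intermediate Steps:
P(d) = -20 - 4*d (P(d) = -8 + 4*(-3 - d) = -8 + (-12 - 4*d) = -20 - 4*d)
P(55)/Q(142) = (-20 - 4*55)/142 = (-20 - 220)*(1/142) = -240*1/142 = -120/71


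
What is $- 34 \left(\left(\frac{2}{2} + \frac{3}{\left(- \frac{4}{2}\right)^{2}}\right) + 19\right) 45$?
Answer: $- \frac{63495}{2} \approx -31748.0$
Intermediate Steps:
$- 34 \left(\left(\frac{2}{2} + \frac{3}{\left(- \frac{4}{2}\right)^{2}}\right) + 19\right) 45 = - 34 \left(\left(2 \cdot \frac{1}{2} + \frac{3}{\left(\left(-4\right) \frac{1}{2}\right)^{2}}\right) + 19\right) 45 = - 34 \left(\left(1 + \frac{3}{\left(-2\right)^{2}}\right) + 19\right) 45 = - 34 \left(\left(1 + \frac{3}{4}\right) + 19\right) 45 = - 34 \left(\frac{7}{4} + 19\right) 45 = \left(-34\right) \frac{83}{4} \cdot 45 = \left(- \frac{1411}{2}\right) 45 = - \frac{63495}{2}$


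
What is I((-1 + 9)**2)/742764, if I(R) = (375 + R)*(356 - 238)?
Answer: 25901/371382 ≈ 0.069742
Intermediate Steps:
I(R) = 44250 + 118*R (I(R) = (375 + R)*118 = 44250 + 118*R)
I((-1 + 9)**2)/742764 = (44250 + 118*(-1 + 9)**2)/742764 = (44250 + 118*8**2)*(1/742764) = (44250 + 118*64)*(1/742764) = (44250 + 7552)*(1/742764) = 51802*(1/742764) = 25901/371382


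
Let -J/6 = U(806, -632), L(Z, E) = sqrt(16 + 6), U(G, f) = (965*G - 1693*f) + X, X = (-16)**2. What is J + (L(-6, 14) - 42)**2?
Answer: -11088132 + (42 - sqrt(22))**2 ≈ -1.1087e+7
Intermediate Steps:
X = 256
U(G, f) = 256 - 1693*f + 965*G (U(G, f) = (965*G - 1693*f) + 256 = (-1693*f + 965*G) + 256 = 256 - 1693*f + 965*G)
L(Z, E) = sqrt(22)
J = -11088132 (J = -6*(256 - 1693*(-632) + 965*806) = -6*(256 + 1069976 + 777790) = -6*1848022 = -11088132)
J + (L(-6, 14) - 42)**2 = -11088132 + (sqrt(22) - 42)**2 = -11088132 + (-42 + sqrt(22))**2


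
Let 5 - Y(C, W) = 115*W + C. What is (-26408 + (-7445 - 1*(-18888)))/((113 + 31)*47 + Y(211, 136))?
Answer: 14965/9078 ≈ 1.6485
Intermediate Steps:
Y(C, W) = 5 - C - 115*W (Y(C, W) = 5 - (115*W + C) = 5 - (C + 115*W) = 5 + (-C - 115*W) = 5 - C - 115*W)
(-26408 + (-7445 - 1*(-18888)))/((113 + 31)*47 + Y(211, 136)) = (-26408 + (-7445 - 1*(-18888)))/((113 + 31)*47 + (5 - 1*211 - 115*136)) = (-26408 + (-7445 + 18888))/(144*47 + (5 - 211 - 15640)) = (-26408 + 11443)/(6768 - 15846) = -14965/(-9078) = -14965*(-1/9078) = 14965/9078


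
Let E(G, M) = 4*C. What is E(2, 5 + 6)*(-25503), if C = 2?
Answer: -204024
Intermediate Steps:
E(G, M) = 8 (E(G, M) = 4*2 = 8)
E(2, 5 + 6)*(-25503) = 8*(-25503) = -204024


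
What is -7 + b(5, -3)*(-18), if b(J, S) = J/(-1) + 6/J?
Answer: 307/5 ≈ 61.400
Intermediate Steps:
b(J, S) = -J + 6/J (b(J, S) = J*(-1) + 6/J = -J + 6/J)
-7 + b(5, -3)*(-18) = -7 + (-1*5 + 6/5)*(-18) = -7 + (-5 + 6*(⅕))*(-18) = -7 + (-5 + 6/5)*(-18) = -7 - 19/5*(-18) = -7 + 342/5 = 307/5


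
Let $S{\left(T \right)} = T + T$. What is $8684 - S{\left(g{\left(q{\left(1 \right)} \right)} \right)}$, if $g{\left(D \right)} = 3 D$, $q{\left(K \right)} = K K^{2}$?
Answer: $8678$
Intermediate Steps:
$q{\left(K \right)} = K^{3}$
$S{\left(T \right)} = 2 T$
$8684 - S{\left(g{\left(q{\left(1 \right)} \right)} \right)} = 8684 - 2 \cdot 3 \cdot 1^{3} = 8684 - 2 \cdot 3 \cdot 1 = 8684 - 2 \cdot 3 = 8684 - 6 = 8678$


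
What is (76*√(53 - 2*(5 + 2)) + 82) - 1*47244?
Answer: -47162 + 76*√39 ≈ -46687.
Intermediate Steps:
(76*√(53 - 2*(5 + 2)) + 82) - 1*47244 = (76*√(53 - 2*7) + 82) - 47244 = (76*√(53 - 14) + 82) - 47244 = (76*√39 + 82) - 47244 = (82 + 76*√39) - 47244 = -47162 + 76*√39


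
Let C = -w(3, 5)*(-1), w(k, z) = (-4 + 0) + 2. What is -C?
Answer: 2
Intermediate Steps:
w(k, z) = -2 (w(k, z) = -4 + 2 = -2)
C = -2 (C = -(-2)*(-1) = -1*2 = -2)
-C = -1*(-2) = 2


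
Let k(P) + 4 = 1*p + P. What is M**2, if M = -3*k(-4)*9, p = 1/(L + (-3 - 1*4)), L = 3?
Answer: 793881/16 ≈ 49618.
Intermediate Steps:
p = -1/4 (p = 1/(3 + (-3 - 1*4)) = 1/(3 + (-3 - 4)) = 1/(3 - 7) = 1/(-4) = -1/4 ≈ -0.25000)
k(P) = -17/4 + P (k(P) = -4 + (1*(-1/4) + P) = -4 + (-1/4 + P) = -17/4 + P)
M = 891/4 (M = -3*(-17/4 - 4)*9 = -3*(-33/4)*9 = (99/4)*9 = 891/4 ≈ 222.75)
M**2 = (891/4)**2 = 793881/16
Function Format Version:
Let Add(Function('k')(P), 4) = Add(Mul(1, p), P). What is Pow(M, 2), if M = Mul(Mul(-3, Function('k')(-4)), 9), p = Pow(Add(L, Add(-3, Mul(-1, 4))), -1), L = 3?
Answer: Rational(793881, 16) ≈ 49618.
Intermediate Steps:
p = Rational(-1, 4) (p = Pow(Add(3, Add(-3, Mul(-1, 4))), -1) = Pow(Add(3, Add(-3, -4)), -1) = Pow(Add(3, -7), -1) = Pow(-4, -1) = Rational(-1, 4) ≈ -0.25000)
Function('k')(P) = Add(Rational(-17, 4), P) (Function('k')(P) = Add(-4, Add(Mul(1, Rational(-1, 4)), P)) = Add(-4, Add(Rational(-1, 4), P)) = Add(Rational(-17, 4), P))
M = Rational(891, 4) (M = Mul(Mul(-3, Add(Rational(-17, 4), -4)), 9) = Mul(Mul(-3, Rational(-33, 4)), 9) = Mul(Rational(99, 4), 9) = Rational(891, 4) ≈ 222.75)
Pow(M, 2) = Pow(Rational(891, 4), 2) = Rational(793881, 16)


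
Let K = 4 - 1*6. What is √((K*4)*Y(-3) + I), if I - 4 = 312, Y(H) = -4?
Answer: 2*√87 ≈ 18.655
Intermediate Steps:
K = -2 (K = 4 - 6 = -2)
I = 316 (I = 4 + 312 = 316)
√((K*4)*Y(-3) + I) = √(-2*4*(-4) + 316) = √(-8*(-4) + 316) = √(32 + 316) = √348 = 2*√87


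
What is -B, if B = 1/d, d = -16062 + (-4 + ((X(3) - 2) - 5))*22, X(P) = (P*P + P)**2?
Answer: 1/13136 ≈ 7.6127e-5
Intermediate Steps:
X(P) = (P + P**2)**2 (X(P) = (P**2 + P)**2 = (P + P**2)**2)
d = -13136 (d = -16062 + (-4 + ((3**2*(1 + 3)**2 - 2) - 5))*22 = -16062 + (-4 + ((9*4**2 - 2) - 5))*22 = -16062 + (-4 + ((9*16 - 2) - 5))*22 = -16062 + (-4 + ((144 - 2) - 5))*22 = -16062 + (-4 + (142 - 5))*22 = -16062 + (-4 + 137)*22 = -16062 + 133*22 = -16062 + 2926 = -13136)
B = -1/13136 (B = 1/(-13136) = -1/13136 ≈ -7.6127e-5)
-B = -1*(-1/13136) = 1/13136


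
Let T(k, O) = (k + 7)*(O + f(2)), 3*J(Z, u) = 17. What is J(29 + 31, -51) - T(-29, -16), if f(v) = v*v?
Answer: -775/3 ≈ -258.33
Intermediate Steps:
J(Z, u) = 17/3 (J(Z, u) = (⅓)*17 = 17/3)
f(v) = v²
T(k, O) = (4 + O)*(7 + k) (T(k, O) = (k + 7)*(O + 2²) = (7 + k)*(O + 4) = (7 + k)*(4 + O) = (4 + O)*(7 + k))
J(29 + 31, -51) - T(-29, -16) = 17/3 - (28 + 4*(-29) + 7*(-16) - 16*(-29)) = 17/3 - (28 - 116 - 112 + 464) = 17/3 - 1*264 = 17/3 - 264 = -775/3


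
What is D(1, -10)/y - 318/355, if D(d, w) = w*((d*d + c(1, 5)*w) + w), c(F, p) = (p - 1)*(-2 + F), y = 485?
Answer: -52856/34435 ≈ -1.5350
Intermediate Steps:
c(F, p) = (-1 + p)*(-2 + F)
D(d, w) = w*(d**2 - 3*w) (D(d, w) = w*((d*d + (2 - 1*1 - 2*5 + 1*5)*w) + w) = w*((d**2 + (2 - 1 - 10 + 5)*w) + w) = w*((d**2 - 4*w) + w) = w*(d**2 - 3*w))
D(1, -10)/y - 318/355 = -10*(1**2 - 3*(-10))/485 - 318/355 = -10*(1 + 30)*(1/485) - 318*1/355 = -10*31*(1/485) - 318/355 = -310*1/485 - 318/355 = -62/97 - 318/355 = -52856/34435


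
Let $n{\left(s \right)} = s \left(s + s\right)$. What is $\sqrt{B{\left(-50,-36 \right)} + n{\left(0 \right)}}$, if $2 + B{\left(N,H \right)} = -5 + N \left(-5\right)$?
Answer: $9 \sqrt{3} \approx 15.588$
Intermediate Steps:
$n{\left(s \right)} = 2 s^{2}$ ($n{\left(s \right)} = s 2 s = 2 s^{2}$)
$B{\left(N,H \right)} = -7 - 5 N$ ($B{\left(N,H \right)} = -2 + \left(-5 + N \left(-5\right)\right) = -2 - \left(5 + 5 N\right) = -7 - 5 N$)
$\sqrt{B{\left(-50,-36 \right)} + n{\left(0 \right)}} = \sqrt{\left(-7 - -250\right) + 2 \cdot 0^{2}} = \sqrt{\left(-7 + 250\right) + 2 \cdot 0} = \sqrt{243 + 0} = \sqrt{243} = 9 \sqrt{3}$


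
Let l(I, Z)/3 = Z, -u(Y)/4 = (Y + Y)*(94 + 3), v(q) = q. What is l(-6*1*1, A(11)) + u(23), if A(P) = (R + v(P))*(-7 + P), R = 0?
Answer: -17716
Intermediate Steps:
A(P) = P*(-7 + P) (A(P) = (0 + P)*(-7 + P) = P*(-7 + P))
u(Y) = -776*Y (u(Y) = -4*(Y + Y)*(94 + 3) = -4*2*Y*97 = -776*Y)
l(I, Z) = 3*Z
l(-6*1*1, A(11)) + u(23) = 3*(11*(-7 + 11)) - 776*23 = 3*(11*4) - 17848 = 3*44 - 17848 = 132 - 17848 = -17716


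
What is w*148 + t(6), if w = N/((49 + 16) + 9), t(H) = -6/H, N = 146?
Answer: 291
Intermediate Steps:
w = 73/37 (w = 146/((49 + 16) + 9) = 146/(65 + 9) = 146/74 = 146*(1/74) = 73/37 ≈ 1.9730)
w*148 + t(6) = (73/37)*148 - 6/6 = 292 - 6*1/6 = 292 - 1 = 291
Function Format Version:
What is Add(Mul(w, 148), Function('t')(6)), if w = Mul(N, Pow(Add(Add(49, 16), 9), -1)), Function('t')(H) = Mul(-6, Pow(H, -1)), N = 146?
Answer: 291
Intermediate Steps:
w = Rational(73, 37) (w = Mul(146, Pow(Add(Add(49, 16), 9), -1)) = Mul(146, Pow(Add(65, 9), -1)) = Mul(146, Pow(74, -1)) = Mul(146, Rational(1, 74)) = Rational(73, 37) ≈ 1.9730)
Add(Mul(w, 148), Function('t')(6)) = Add(Mul(Rational(73, 37), 148), Mul(-6, Pow(6, -1))) = Add(292, Mul(-6, Rational(1, 6))) = Add(292, -1) = 291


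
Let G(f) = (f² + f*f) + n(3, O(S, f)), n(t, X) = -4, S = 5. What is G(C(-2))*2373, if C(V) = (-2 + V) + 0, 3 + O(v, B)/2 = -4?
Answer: 66444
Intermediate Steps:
O(v, B) = -14 (O(v, B) = -6 + 2*(-4) = -6 - 8 = -14)
C(V) = -2 + V
G(f) = -4 + 2*f² (G(f) = (f² + f*f) - 4 = (f² + f²) - 4 = 2*f² - 4 = -4 + 2*f²)
G(C(-2))*2373 = (-4 + 2*(-2 - 2)²)*2373 = (-4 + 2*(-4)²)*2373 = (-4 + 2*16)*2373 = (-4 + 32)*2373 = 28*2373 = 66444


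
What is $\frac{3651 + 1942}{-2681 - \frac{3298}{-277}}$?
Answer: $- \frac{1549261}{739339} \approx -2.0955$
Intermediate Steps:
$\frac{3651 + 1942}{-2681 - \frac{3298}{-277}} = \frac{5593}{-2681 - - \frac{3298}{277}} = \frac{5593}{-2681 + \frac{3298}{277}} = \frac{5593}{- \frac{739339}{277}} = 5593 \left(- \frac{277}{739339}\right) = - \frac{1549261}{739339}$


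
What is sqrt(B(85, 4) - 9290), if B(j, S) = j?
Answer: I*sqrt(9205) ≈ 95.943*I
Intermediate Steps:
sqrt(B(85, 4) - 9290) = sqrt(85 - 9290) = sqrt(-9205) = I*sqrt(9205)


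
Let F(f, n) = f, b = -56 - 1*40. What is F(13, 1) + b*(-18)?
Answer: 1741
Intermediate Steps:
b = -96 (b = -56 - 40 = -96)
F(13, 1) + b*(-18) = 13 - 96*(-18) = 13 + 1728 = 1741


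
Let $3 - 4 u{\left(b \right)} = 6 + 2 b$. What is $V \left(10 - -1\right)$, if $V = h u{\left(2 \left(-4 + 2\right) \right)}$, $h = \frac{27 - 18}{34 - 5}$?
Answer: $\frac{495}{116} \approx 4.2672$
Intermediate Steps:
$u{\left(b \right)} = - \frac{3}{4} - \frac{b}{2}$ ($u{\left(b \right)} = \frac{3}{4} - \frac{6 + 2 b}{4} = \frac{3}{4} - \left(\frac{3}{2} + \frac{b}{2}\right) = - \frac{3}{4} - \frac{b}{2}$)
$h = \frac{9}{29} \approx 0.31034$
$V = \frac{45}{116}$ ($V = \frac{9 \left(- \frac{3}{4} - \frac{2 \left(-4 + 2\right)}{2}\right)}{29} = \frac{9 \left(- \frac{3}{4} - \frac{2 \left(-2\right)}{2}\right)}{29} = \frac{9 \left(- \frac{3}{4} - -2\right)}{29} = \frac{9 \left(- \frac{3}{4} + 2\right)}{29} = \frac{9}{29} \cdot \frac{5}{4} = \frac{45}{116} \approx 0.38793$)
$V \left(10 - -1\right) = \frac{45 \left(10 - -1\right)}{116} = \frac{45 \left(10 + 1\right)}{116} = \frac{45}{116} \cdot 11 = \frac{495}{116}$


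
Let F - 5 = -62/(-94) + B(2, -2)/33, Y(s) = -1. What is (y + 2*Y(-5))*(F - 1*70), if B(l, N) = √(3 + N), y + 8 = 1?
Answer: 299235/517 ≈ 578.79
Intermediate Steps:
y = -7 (y = -8 + 1 = -7)
F = 8825/1551 (F = 5 + (-62/(-94) + √(3 - 2)/33) = 5 + (-62*(-1/94) + √1*(1/33)) = 5 + (31/47 + 1*(1/33)) = 5 + (31/47 + 1/33) = 5 + 1070/1551 = 8825/1551 ≈ 5.6899)
(y + 2*Y(-5))*(F - 1*70) = (-7 + 2*(-1))*(8825/1551 - 1*70) = (-7 - 2)*(8825/1551 - 70) = -9*(-99745/1551) = 299235/517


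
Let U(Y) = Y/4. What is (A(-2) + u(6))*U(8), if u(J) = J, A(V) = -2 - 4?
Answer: 0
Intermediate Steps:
A(V) = -6
U(Y) = Y/4 (U(Y) = Y*(¼) = Y/4)
(A(-2) + u(6))*U(8) = (-6 + 6)*((¼)*8) = 0*2 = 0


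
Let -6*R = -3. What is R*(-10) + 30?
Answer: 25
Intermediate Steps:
R = ½ (R = -⅙*(-3) = ½ ≈ 0.50000)
R*(-10) + 30 = (½)*(-10) + 30 = -5 + 30 = 25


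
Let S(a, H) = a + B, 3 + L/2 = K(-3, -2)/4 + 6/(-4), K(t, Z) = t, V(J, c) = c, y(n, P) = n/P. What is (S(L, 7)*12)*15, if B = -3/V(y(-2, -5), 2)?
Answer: -2160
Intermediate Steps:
B = -3/2 ≈ -1.5000
L = -21/2 (L = -6 + 2*(-3/4 + 6/(-4)) = -6 + 2*(-3*1/4 + 6*(-1/4)) = -6 + 2*(-3/4 - 3/2) = -6 + 2*(-9/4) = -6 - 9/2 = -21/2 ≈ -10.500)
S(a, H) = -3/2 + a (S(a, H) = a - 3/2 = -3/2 + a)
(S(L, 7)*12)*15 = ((-3/2 - 21/2)*12)*15 = -12*12*15 = -144*15 = -2160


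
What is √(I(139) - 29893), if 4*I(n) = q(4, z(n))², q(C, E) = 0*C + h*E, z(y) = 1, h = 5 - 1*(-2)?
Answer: I*√119523/2 ≈ 172.86*I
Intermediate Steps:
h = 7 (h = 5 + 2 = 7)
q(C, E) = 7*E (q(C, E) = 0*C + 7*E = 0 + 7*E = 7*E)
I(n) = 49/4 (I(n) = (7*1)²/4 = (¼)*7² = (¼)*49 = 49/4)
√(I(139) - 29893) = √(49/4 - 29893) = √(-119523/4) = I*√119523/2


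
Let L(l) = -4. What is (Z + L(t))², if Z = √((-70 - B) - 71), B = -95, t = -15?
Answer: (4 - I*√46)² ≈ -30.0 - 54.259*I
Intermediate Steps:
Z = I*√46 (Z = √((-70 - 1*(-95)) - 71) = √((-70 + 95) - 71) = √(25 - 71) = √(-46) = I*√46 ≈ 6.7823*I)
(Z + L(t))² = (I*√46 - 4)² = (-4 + I*√46)²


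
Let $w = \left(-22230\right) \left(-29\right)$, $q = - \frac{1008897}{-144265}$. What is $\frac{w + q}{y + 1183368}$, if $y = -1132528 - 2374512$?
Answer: $- \frac{93004326447}{335224541080} \approx -0.27744$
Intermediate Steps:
$q = \frac{1008897}{144265}$ ($q = \left(-1008897\right) \left(- \frac{1}{144265}\right) = \frac{1008897}{144265} \approx 6.9934$)
$y = -3507040$ ($y = -1132528 - 2374512 = -3507040$)
$w = 644670$
$\frac{w + q}{y + 1183368} = \frac{644670 + \frac{1008897}{144265}}{-3507040 + 1183368} = \frac{93004326447}{144265 \left(-2323672\right)} = \frac{93004326447}{144265} \left(- \frac{1}{2323672}\right) = - \frac{93004326447}{335224541080}$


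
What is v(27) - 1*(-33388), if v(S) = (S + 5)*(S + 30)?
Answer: 35212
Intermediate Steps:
v(S) = (5 + S)*(30 + S)
v(27) - 1*(-33388) = (150 + 27² + 35*27) - 1*(-33388) = (150 + 729 + 945) + 33388 = 1824 + 33388 = 35212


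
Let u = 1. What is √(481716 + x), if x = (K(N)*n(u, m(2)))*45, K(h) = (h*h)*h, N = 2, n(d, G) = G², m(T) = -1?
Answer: 6*√13391 ≈ 694.32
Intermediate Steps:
K(h) = h³ (K(h) = h²*h = h³)
x = 360 (x = (2³*(-1)²)*45 = (8*1)*45 = 8*45 = 360)
√(481716 + x) = √(481716 + 360) = √482076 = 6*√13391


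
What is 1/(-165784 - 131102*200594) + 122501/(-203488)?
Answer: -1823842365885943/3029608210047648 ≈ -0.60201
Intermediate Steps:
1/(-165784 - 131102*200594) + 122501/(-203488) = (1/200594)/(-296886) + 122501*(-1/203488) = -1/296886*1/200594 - 122501/203488 = -1/59553550284 - 122501/203488 = -1823842365885943/3029608210047648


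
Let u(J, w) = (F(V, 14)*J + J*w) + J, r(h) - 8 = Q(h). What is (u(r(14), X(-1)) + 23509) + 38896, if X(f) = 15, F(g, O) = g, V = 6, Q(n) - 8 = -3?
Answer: 62691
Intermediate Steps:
Q(n) = 5 (Q(n) = 8 - 3 = 5)
r(h) = 13 (r(h) = 8 + 5 = 13)
u(J, w) = 7*J + J*w (u(J, w) = (6*J + J*w) + J = 7*J + J*w)
(u(r(14), X(-1)) + 23509) + 38896 = (13*(7 + 15) + 23509) + 38896 = (13*22 + 23509) + 38896 = (286 + 23509) + 38896 = 23795 + 38896 = 62691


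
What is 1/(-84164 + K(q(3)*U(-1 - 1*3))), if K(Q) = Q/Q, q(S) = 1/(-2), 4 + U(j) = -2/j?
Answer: -1/84163 ≈ -1.1882e-5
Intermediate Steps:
U(j) = -4 - 2/j
q(S) = -½
K(Q) = 1
1/(-84164 + K(q(3)*U(-1 - 1*3))) = 1/(-84164 + 1) = 1/(-84163) = -1/84163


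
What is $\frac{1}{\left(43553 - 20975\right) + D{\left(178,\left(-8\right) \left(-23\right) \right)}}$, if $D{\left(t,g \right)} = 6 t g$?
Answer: $\frac{1}{219090} \approx 4.5643 \cdot 10^{-6}$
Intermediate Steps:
$D{\left(t,g \right)} = 6 g t$
$\frac{1}{\left(43553 - 20975\right) + D{\left(178,\left(-8\right) \left(-23\right) \right)}} = \frac{1}{\left(43553 - 20975\right) + 6 \left(\left(-8\right) \left(-23\right)\right) 178} = \frac{1}{\left(43553 - 20975\right) + 6 \cdot 184 \cdot 178} = \frac{1}{22578 + 196512} = \frac{1}{219090}$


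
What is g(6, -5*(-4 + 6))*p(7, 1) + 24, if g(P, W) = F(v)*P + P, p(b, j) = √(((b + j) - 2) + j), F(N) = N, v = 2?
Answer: 24 + 18*√7 ≈ 71.624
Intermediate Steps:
p(b, j) = √(-2 + b + 2*j) (p(b, j) = √((-2 + b + j) + j) = √(-2 + b + 2*j))
g(P, W) = 3*P (g(P, W) = 2*P + P = 3*P)
g(6, -5*(-4 + 6))*p(7, 1) + 24 = (3*6)*√(-2 + 7 + 2*1) + 24 = 18*√(-2 + 7 + 2) + 24 = 18*√7 + 24 = 24 + 18*√7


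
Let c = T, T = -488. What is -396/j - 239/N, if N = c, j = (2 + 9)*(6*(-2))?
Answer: 1703/488 ≈ 3.4898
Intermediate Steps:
j = -132 (j = 11*(-12) = -132)
c = -488
N = -488
-396/j - 239/N = -396/(-132) - 239/(-488) = -396*(-1/132) - 239*(-1/488) = 3 + 239/488 = 1703/488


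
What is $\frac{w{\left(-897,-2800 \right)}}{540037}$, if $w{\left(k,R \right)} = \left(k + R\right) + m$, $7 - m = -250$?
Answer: $- \frac{80}{12559} \approx -0.0063699$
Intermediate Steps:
$m = 257$ ($m = 7 - -250 = 7 + 250 = 257$)
$w{\left(k,R \right)} = 257 + R + k$ ($w{\left(k,R \right)} = \left(k + R\right) + 257 = \left(R + k\right) + 257 = 257 + R + k$)
$\frac{w{\left(-897,-2800 \right)}}{540037} = \frac{257 - 2800 - 897}{540037} = \left(-3440\right) \frac{1}{540037} = - \frac{80}{12559}$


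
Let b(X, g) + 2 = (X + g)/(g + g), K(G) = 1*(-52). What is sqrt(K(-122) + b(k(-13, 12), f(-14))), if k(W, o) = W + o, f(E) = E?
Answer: I*sqrt(10479)/14 ≈ 7.3119*I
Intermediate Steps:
K(G) = -52
b(X, g) = -2 + (X + g)/(2*g) (b(X, g) = -2 + (X + g)/(g + g) = -2 + (X + g)/((2*g)) = -2 + (X + g)*(1/(2*g)) = -2 + (X + g)/(2*g))
sqrt(K(-122) + b(k(-13, 12), f(-14))) = sqrt(-52 + (1/2)*((-13 + 12) - 3*(-14))/(-14)) = sqrt(-52 + (1/2)*(-1/14)*(-1 + 42)) = sqrt(-52 + (1/2)*(-1/14)*41) = sqrt(-52 - 41/28) = sqrt(-1497/28) = I*sqrt(10479)/14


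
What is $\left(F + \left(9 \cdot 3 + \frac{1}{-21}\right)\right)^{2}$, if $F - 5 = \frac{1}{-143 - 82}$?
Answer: $\frac{2531901124}{2480625} \approx 1020.7$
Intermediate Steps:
$F = \frac{1124}{225}$ ($F = 5 + \frac{1}{-143 - 82} = 5 + \frac{1}{-225} = 5 - \frac{1}{225} = \frac{1124}{225} \approx 4.9956$)
$\left(F + \left(9 \cdot 3 + \frac{1}{-21}\right)\right)^{2} = \left(\frac{1124}{225} + \left(9 \cdot 3 + \frac{1}{-21}\right)\right)^{2} = \left(\frac{1124}{225} + \left(27 - \frac{1}{21}\right)\right)^{2} = \left(\frac{1124}{225} + \frac{566}{21}\right)^{2} = \left(\frac{50318}{1575}\right)^{2} = \frac{2531901124}{2480625}$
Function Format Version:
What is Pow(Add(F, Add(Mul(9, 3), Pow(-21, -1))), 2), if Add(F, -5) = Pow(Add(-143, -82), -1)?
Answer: Rational(2531901124, 2480625) ≈ 1020.7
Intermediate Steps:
F = Rational(1124, 225) (F = Add(5, Pow(Add(-143, -82), -1)) = Add(5, Pow(-225, -1)) = Add(5, Rational(-1, 225)) = Rational(1124, 225) ≈ 4.9956)
Pow(Add(F, Add(Mul(9, 3), Pow(-21, -1))), 2) = Pow(Add(Rational(1124, 225), Add(Mul(9, 3), Pow(-21, -1))), 2) = Pow(Add(Rational(1124, 225), Add(27, Rational(-1, 21))), 2) = Pow(Add(Rational(1124, 225), Rational(566, 21)), 2) = Pow(Rational(50318, 1575), 2) = Rational(2531901124, 2480625)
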